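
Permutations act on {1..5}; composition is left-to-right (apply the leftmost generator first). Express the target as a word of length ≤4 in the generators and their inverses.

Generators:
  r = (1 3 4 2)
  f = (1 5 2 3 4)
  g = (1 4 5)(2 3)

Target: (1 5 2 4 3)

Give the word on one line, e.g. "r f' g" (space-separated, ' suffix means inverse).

  after g': (1 5 4)(2 3)
  after r: (1 5 2 4 3)

g' r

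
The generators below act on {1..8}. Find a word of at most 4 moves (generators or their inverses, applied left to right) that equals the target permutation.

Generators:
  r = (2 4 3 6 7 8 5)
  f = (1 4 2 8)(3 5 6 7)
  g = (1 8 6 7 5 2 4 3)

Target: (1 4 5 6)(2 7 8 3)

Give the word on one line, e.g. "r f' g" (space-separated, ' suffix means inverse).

g' g'

  after g': (1 3 4 2 5 7 6 8)
  after g': (1 4 5 6)(2 7 8 3)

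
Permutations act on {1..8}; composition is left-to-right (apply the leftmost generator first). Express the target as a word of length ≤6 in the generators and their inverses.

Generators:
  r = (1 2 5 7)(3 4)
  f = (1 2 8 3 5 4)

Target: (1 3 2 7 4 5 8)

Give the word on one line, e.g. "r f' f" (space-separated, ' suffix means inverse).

  after f: (1 2 8 3 5 4)
  after r: (1 5 3 7)(2 8 4)
  after f': (1 3 7 4)(5 8)
  after r: (1 4 2 5 8 7 3)
  after r: (1 3 2 7 4 5 8)

f r f' r r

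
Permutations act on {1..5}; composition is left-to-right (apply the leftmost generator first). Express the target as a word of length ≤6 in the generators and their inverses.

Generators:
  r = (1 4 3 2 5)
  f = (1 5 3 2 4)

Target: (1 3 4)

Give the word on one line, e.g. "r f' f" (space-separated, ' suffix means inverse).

  after r: (1 4 3 2 5)
  after r: (1 3 5 4 2)
  after f: (1 2 5)
  after r': (1 3 4)

r r f r'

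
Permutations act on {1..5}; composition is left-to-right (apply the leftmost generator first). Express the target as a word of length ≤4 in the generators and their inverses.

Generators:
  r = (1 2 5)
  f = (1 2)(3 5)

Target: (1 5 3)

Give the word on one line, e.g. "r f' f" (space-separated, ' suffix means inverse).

f' r

  after f': (1 2)(3 5)
  after r: (1 5 3)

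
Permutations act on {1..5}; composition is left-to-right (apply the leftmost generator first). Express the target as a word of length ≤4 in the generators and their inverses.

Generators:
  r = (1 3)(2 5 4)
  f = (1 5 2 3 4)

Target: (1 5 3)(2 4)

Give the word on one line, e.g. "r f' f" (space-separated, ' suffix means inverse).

f' f' r f

  after f': (1 4 3 2 5)
  after f': (1 3 5 4 2)
  after r: (2 3 4 5)
  after f: (1 5 3)(2 4)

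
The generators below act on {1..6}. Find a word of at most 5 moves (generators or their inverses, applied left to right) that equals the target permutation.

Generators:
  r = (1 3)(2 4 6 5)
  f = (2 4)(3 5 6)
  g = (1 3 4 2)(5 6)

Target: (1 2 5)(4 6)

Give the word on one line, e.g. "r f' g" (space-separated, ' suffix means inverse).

  after g': (1 2 4 3)(5 6)
  after f: (1 4 5 3)
  after r': (1 2 5)(4 6)

g' f r'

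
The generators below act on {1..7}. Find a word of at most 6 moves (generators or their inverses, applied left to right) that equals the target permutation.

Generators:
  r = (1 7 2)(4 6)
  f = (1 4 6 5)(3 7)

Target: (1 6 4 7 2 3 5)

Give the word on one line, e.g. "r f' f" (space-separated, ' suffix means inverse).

f r' f' r

  after f: (1 4 6 5)(3 7)
  after r': (1 6 5 2 7 3)
  after f': (1 4)(2 3 5)
  after r: (1 6 4 7 2 3 5)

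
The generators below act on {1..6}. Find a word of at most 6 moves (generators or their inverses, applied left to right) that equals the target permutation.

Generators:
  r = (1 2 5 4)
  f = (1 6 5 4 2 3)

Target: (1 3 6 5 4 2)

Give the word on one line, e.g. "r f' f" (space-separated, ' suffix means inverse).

f' f' r' f' r

  after f': (1 3 2 4 5 6)
  after f': (1 2 5)(3 4 6)
  after r': (3 5 4 6)
  after f': (1 3 6 2 4)
  after r: (1 3 6 5 4 2)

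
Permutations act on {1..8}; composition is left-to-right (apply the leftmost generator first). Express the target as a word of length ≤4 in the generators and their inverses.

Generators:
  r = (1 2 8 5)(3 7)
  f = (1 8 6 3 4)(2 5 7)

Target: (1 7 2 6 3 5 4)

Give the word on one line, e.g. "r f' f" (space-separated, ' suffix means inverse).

  after f': (1 4 3 6 8)(2 7 5)
  after r': (1 4 7 8 5)(2 3 6)
  after f': (1 3 8 2 6 7)(4 5)
  after r: (1 7 2 6 3 5 4)

f' r' f' r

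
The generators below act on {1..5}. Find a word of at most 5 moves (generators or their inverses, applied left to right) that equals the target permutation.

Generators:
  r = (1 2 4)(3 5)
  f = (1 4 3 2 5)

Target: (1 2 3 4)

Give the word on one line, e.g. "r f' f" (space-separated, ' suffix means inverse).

  after r': (1 4 2)(3 5)
  after f: (1 3)(2 4 5)
  after f: (1 2 3 4)

r' f f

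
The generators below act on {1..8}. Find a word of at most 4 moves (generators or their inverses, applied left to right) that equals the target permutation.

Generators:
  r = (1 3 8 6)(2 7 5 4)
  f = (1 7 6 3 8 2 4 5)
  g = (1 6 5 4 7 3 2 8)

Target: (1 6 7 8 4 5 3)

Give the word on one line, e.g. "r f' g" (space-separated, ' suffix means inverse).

r r f' f'

  after r: (1 3 8 6)(2 7 5 4)
  after r: (1 8)(2 5)(3 6)(4 7)
  after f': (1 3 7 2 4)(5 8)
  after f': (1 6 7 8 4 5 3)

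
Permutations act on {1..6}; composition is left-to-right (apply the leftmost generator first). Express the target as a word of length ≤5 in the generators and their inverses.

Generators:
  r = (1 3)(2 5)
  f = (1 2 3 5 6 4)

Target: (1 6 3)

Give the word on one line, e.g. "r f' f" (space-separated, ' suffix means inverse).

  after r: (1 3)(2 5)
  after f': (1 2 3 4 6 5)
  after r': (1 5 3 4 6 2)
  after f: (1 6 3)

r f' r' f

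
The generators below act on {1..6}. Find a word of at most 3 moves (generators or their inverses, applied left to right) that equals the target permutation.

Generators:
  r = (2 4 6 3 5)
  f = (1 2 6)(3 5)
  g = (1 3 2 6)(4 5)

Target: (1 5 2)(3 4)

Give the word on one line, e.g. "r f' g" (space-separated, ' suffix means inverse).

  after f': (1 6 2)(3 5)
  after r: (1 3 2)(4 6)
  after r: (1 5 2)(3 4)

f' r r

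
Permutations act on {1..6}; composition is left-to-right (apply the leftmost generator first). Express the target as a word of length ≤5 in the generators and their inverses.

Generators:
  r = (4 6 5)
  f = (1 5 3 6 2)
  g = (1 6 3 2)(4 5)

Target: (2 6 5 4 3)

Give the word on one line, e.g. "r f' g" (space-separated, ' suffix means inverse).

  after r': (4 5 6)
  after f': (1 2 6 4)(3 5)
  after f': (1 6 4 2 3)
  after g': (2 6 5 4 3)

r' f' f' g'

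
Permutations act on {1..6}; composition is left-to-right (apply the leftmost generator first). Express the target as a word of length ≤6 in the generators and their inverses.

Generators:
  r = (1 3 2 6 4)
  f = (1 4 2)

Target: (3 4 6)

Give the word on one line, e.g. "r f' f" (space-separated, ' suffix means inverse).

  after f': (1 2 4)
  after r': (1 3)(2 6)
  after f: (1 3 4 2 6)
  after r: (1 2 4 6 3)
  after f: (3 4 6)

f' r' f r f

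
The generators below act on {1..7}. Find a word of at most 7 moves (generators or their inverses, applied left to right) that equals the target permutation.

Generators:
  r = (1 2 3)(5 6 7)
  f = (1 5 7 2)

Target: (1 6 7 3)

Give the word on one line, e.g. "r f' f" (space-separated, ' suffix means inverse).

f f r r f

  after f: (1 5 7 2)
  after f: (1 7)(2 5)
  after r: (1 5 3)(2 6 7)
  after r: (1 6 5)(2 7 3)
  after f: (1 6 7 3)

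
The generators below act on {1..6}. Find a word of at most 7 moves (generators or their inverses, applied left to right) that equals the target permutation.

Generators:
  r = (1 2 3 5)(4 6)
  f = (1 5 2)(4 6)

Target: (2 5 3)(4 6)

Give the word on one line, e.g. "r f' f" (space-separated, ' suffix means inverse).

r f' r' r' r'

  after r: (1 2 3 5)(4 6)
  after f': (1 5 2 3)
  after r': (1 3 5)(4 6)
  after r': (1 2)
  after r': (2 5 3)(4 6)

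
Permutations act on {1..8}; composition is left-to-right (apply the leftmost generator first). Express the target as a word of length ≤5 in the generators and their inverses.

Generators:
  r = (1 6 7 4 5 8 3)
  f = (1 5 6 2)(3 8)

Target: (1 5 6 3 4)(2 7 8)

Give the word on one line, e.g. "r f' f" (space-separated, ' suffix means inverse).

  after r': (1 3 8 5 4 7 6)
  after f: (1 8 6 5 4 7 2)
  after f: (1 3 8 2 5 4 7)
  after r': (1 8 2 4 6)(3 5 7)
  after r': (1 5 6 3 4)(2 7 8)

r' f f r' r'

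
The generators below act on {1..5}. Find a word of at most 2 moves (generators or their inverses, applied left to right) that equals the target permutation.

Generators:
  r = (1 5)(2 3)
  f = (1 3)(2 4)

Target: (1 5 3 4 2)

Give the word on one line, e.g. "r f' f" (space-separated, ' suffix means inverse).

r f

  after r: (1 5)(2 3)
  after f: (1 5 3 4 2)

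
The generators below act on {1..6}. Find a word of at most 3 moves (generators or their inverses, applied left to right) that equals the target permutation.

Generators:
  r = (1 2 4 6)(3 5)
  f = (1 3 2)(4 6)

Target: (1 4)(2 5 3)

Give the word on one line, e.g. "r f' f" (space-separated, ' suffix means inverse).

  after f': (1 2 3)(4 6)
  after r: (1 4)(2 5 3)

f' r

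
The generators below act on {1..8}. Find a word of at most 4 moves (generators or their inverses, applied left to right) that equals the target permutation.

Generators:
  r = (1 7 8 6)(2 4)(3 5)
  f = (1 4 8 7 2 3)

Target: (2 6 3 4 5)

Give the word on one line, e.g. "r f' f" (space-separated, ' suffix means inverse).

f' f' r f'

  after f': (1 3 2 7 8 4)
  after f': (1 2 8)(3 7 4)
  after r: (1 4 5 3 8 7 2 6)
  after f': (2 6 3 4 5)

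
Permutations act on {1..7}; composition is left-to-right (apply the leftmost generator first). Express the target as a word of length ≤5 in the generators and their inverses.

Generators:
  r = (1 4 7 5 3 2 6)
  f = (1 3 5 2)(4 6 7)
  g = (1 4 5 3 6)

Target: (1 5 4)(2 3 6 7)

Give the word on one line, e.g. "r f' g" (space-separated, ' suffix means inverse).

g' r' g' f'

  after g': (1 6 3 5 4)
  after r': (1 2 3 7 4 6 5)
  after g': (1 2 5 6 4 3 7)
  after f': (1 5 4)(2 3 6 7)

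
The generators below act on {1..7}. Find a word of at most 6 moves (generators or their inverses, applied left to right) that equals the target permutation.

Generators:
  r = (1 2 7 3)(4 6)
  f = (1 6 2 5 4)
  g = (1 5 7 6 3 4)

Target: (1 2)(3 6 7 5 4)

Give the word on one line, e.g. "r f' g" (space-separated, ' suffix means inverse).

r' r' g' f'

  after r': (1 3 7 2)(4 6)
  after r': (1 7)(2 3)
  after g': (1 5)(2 6 7 4 3)
  after f': (1 2)(3 6 7 5 4)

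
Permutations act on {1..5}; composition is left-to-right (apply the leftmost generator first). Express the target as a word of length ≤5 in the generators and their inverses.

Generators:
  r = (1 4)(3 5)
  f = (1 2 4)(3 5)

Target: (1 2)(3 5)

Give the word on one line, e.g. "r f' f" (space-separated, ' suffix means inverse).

  after r': (1 4)(3 5)
  after f: (2 4)
  after f: (1 2)(3 5)

r' f f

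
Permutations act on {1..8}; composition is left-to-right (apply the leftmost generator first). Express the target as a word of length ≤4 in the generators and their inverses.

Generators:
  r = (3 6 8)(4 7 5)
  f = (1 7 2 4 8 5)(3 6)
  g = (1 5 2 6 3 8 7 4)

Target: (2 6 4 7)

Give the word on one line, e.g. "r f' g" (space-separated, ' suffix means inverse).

  after f: (1 7 2 4 8 5)(3 6)
  after f: (1 2 8)(4 5 7)
  after g': (1 5 8 4)(2 3 6)
  after f: (2 6 4 7)

f f g' f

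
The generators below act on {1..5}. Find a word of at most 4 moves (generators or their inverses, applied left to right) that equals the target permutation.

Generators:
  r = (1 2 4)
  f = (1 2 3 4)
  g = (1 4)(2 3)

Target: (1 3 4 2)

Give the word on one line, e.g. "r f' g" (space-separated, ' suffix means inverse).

r f

  after r: (1 2 4)
  after f: (1 3 4 2)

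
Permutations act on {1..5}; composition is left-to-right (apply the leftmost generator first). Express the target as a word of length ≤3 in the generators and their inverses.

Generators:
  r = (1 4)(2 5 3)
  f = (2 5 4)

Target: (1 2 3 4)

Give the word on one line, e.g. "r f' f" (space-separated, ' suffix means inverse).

r' f

  after r': (1 4)(2 3 5)
  after f: (1 2 3 4)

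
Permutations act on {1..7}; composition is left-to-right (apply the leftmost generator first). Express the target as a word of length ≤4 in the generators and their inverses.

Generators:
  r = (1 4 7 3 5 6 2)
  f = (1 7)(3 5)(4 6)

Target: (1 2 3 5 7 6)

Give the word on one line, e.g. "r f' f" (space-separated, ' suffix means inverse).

  after r: (1 4 7 3 5 6 2)
  after f': (1 6 2 7 5 4)
  after r: (1 2 3 5 7 6)

r f' r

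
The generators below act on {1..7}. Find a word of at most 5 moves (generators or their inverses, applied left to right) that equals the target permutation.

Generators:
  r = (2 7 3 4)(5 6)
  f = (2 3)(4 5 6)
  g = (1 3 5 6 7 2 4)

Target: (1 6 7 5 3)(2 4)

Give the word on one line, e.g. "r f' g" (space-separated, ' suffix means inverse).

  after g': (1 4 2 7 6 5 3)
  after f': (1 6 4 3)(2 7 5)
  after r: (1 5 7 6 2 3)
  after r: (1 6 7 5 3)(2 4)

g' f' r r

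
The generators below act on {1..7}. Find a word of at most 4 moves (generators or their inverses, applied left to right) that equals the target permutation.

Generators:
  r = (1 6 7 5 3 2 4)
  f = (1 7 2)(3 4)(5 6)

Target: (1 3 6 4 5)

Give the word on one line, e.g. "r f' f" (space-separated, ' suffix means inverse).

  after r: (1 6 7 5 3 2 4)
  after f: (1 5 4 7 6 2 3)
  after r: (1 3 6 4 5)

r f r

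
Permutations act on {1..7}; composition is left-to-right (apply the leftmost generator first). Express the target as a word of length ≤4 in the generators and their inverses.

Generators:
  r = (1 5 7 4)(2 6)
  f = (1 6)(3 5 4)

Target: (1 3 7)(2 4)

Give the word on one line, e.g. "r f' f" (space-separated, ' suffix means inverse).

  after r: (1 5 7 4)(2 6)
  after f': (1 3 4 6 2)(5 7)
  after r': (1 3 7)(2 4)

r f' r'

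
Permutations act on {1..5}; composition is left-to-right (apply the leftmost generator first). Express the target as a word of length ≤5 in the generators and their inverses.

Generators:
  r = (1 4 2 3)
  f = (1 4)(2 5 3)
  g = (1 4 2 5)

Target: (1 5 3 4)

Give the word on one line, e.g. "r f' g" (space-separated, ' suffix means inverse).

  after g': (1 5 2 4)
  after f': (1 2)(3 5)
  after r': (1 4)(2 3 5)
  after g: (1 2 3)
  after f: (1 5 3 4)

g' f' r' g f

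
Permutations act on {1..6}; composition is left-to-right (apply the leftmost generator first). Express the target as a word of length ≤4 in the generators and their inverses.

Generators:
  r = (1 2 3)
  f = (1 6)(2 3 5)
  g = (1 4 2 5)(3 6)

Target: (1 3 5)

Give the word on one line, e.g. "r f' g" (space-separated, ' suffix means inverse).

f' f' r'

  after f': (1 6)(2 5 3)
  after f': (2 3 5)
  after r': (1 3 5)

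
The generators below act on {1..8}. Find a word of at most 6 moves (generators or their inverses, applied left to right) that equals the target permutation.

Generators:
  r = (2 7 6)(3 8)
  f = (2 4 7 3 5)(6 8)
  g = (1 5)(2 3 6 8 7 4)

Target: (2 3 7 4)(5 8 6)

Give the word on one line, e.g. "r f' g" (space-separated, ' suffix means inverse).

  after r: (2 7 6)(3 8)
  after f': (2 4)(3 6 5)(7 8)
  after g': (1 5 2 7 6)
  after r': (1 5 6)(3 8)
  after g: (2 3 7 4)(5 8 6)

r f' g' r' g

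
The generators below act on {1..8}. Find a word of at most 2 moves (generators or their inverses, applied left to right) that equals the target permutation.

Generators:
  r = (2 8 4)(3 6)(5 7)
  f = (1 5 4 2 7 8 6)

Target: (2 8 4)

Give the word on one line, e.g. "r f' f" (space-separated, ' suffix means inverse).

r' r'

  after r': (2 4 8)(3 6)(5 7)
  after r': (2 8 4)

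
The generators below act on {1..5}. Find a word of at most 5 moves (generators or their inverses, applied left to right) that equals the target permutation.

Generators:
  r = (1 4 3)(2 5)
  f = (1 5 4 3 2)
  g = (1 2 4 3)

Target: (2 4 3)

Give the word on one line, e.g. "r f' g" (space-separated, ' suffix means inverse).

  after r': (1 3 4)(2 5)
  after f: (1 2 4 5)
  after r: (1 5 4 2 3)
  after f': (2 4 3)

r' f r f'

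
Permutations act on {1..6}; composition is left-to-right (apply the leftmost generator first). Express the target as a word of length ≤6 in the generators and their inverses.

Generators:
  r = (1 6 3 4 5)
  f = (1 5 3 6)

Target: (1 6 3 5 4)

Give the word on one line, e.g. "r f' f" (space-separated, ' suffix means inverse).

  after f: (1 5 3 6)
  after r: (4 5)
  after f: (1 5 4 3 6)
  after f: (1 3)(4 6 5)
  after f: (1 6 3 5 4)

f r f f f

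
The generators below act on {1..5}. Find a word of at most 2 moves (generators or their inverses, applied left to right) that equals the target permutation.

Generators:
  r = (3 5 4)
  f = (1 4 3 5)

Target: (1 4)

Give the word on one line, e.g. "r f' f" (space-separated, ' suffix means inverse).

f' r

  after f': (1 5 3 4)
  after r: (1 4)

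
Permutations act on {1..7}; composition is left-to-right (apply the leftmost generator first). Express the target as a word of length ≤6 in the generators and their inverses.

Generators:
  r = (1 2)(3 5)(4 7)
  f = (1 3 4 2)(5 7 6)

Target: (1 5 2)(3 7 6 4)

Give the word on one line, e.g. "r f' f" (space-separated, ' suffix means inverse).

  after f: (1 3 4 2)(5 7 6)
  after r: (1 5 4)(3 7 6)
  after f': (1 6)(2 4)(3 5)
  after f': (1 7 5)(2 3 6)
  after f': (1 5 2)(3 7 6 4)

f r f' f' f'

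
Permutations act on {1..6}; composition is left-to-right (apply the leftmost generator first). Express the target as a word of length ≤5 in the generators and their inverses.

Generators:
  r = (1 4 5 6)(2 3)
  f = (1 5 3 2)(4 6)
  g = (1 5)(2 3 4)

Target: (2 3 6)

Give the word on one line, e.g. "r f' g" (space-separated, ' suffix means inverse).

r' f r'

  after r': (1 6 5 4)(2 3)
  after f: (1 4 5 6 3)
  after r': (2 3 6)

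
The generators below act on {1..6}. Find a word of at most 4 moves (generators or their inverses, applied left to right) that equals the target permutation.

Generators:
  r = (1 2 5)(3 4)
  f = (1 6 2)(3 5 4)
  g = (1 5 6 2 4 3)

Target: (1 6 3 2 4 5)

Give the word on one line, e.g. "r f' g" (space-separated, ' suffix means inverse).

  after g: (1 5 6 2 4 3)
  after g: (1 6 4)(2 3 5)
  after r': (1 6 3 2 4 5)

g g r'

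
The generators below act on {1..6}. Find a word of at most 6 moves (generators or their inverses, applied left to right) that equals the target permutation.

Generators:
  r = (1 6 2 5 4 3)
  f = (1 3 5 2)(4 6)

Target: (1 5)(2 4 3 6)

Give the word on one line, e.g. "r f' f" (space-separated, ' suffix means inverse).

  after r': (1 3 4 5 2 6)
  after r': (1 4 2)(3 5 6)
  after f': (1 6)(4 5)
  after r: (1 2 5 3)
  after r: (1 5)(2 4 3 6)

r' r' f' r r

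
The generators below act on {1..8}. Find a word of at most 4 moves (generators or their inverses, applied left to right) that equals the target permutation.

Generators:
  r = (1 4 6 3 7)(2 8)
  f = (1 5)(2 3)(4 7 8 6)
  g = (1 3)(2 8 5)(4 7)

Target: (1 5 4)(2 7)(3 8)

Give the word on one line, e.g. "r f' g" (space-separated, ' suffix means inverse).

  after f: (1 5)(2 3)(4 7 8 6)
  after r: (1 5 4)(2 7)(3 8)

f r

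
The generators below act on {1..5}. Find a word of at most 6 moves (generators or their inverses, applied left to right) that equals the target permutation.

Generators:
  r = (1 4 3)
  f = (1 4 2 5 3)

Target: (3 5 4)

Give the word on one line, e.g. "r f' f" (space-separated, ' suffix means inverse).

f r r f' r

  after f: (1 4 2 5 3)
  after r: (1 3 4 2 5)
  after r: (2 5 4)
  after f': (1 3 5)
  after r: (3 5 4)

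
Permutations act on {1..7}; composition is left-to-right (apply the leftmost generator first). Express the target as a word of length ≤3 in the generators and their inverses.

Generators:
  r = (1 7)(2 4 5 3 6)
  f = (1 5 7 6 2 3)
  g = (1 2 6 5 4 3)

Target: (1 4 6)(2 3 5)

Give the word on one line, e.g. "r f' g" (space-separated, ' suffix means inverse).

g' g'

  after g': (1 3 4 5 6 2)
  after g': (1 4 6)(2 3 5)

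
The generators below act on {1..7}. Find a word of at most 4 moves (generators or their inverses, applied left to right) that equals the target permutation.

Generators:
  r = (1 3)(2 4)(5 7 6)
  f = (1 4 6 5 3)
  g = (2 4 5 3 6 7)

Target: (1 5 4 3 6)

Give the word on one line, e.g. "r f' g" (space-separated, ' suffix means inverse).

  after f: (1 4 6 5 3)
  after f: (1 6 3 4 5)
  after f: (1 5 4 3 6)

f f f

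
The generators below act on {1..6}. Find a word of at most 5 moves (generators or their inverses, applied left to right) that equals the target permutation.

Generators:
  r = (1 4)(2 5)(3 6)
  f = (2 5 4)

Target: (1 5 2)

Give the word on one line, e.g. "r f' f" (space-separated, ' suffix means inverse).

r f' f' r'

  after r: (1 4)(2 5)(3 6)
  after f': (1 5 4)(3 6)
  after f': (1 2 4)(3 6)
  after r': (1 5 2)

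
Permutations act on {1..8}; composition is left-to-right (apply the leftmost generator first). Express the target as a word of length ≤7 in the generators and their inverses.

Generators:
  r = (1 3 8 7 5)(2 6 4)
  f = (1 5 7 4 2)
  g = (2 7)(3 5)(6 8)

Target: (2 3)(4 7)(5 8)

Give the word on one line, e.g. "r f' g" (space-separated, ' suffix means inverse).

  after r': (1 5 7 8 3)(2 4 6)
  after f': (2 7 8 3)(4 6)
  after g: (3 7 6 4 8 5)
  after f: (1 5 3 4 8 7 6 2)
  after r: (2 3)(4 7)(5 8)

r' f' g f r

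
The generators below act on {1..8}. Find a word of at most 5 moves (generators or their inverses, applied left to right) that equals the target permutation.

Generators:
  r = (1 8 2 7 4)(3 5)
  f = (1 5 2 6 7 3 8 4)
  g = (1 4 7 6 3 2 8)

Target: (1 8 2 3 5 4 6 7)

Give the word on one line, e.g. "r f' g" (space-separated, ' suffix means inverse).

f' g' f f g

  after f': (1 4 8 3 7 6 2 5)
  after g': (2 5 8 6 3 4)
  after f: (1 5 4 6 8 7 3)
  after f: (1 2 6 4 7 8 3 5)
  after g: (1 8 2 3 5 4 6 7)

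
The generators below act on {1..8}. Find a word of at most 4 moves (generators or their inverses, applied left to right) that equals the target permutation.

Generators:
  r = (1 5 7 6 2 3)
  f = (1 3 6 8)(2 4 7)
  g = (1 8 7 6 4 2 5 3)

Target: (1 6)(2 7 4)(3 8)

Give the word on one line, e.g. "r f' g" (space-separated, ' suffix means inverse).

  after f: (1 3 6 8)(2 4 7)
  after f: (1 6)(2 7 4)(3 8)

f f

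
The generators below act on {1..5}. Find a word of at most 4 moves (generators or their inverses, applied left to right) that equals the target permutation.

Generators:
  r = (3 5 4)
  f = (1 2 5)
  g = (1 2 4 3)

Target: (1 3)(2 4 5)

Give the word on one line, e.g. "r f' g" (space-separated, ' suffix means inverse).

f g r

  after f: (1 2 5)
  after g: (1 4 3)(2 5)
  after r: (1 3)(2 4 5)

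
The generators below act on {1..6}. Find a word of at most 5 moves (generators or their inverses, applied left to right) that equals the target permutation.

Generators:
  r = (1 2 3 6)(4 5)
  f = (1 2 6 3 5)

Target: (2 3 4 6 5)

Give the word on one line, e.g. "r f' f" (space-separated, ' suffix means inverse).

f' r f' r' f

  after f': (1 5 3 6 2)
  after r: (1 4 5 6 3)
  after f': (1 4 3 5 2)
  after r': (1 5)(2 6 3 4)
  after f: (2 3 4 6 5)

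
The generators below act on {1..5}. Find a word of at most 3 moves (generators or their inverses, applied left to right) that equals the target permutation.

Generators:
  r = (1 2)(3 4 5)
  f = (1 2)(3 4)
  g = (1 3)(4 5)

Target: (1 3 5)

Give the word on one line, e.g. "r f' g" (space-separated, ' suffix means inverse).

  after r': (1 2)(3 5 4)
  after r': (3 4 5)
  after g: (1 3 5)

r' r' g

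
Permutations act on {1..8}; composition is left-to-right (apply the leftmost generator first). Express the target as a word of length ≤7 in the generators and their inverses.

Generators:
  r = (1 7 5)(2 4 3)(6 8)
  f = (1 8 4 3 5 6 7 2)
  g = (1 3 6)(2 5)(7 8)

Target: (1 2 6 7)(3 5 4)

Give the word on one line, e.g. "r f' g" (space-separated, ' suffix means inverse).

r' f r f r'

  after r': (1 5 7)(2 3 4)(6 8)
  after f: (1 6 4)(2 5)(7 8)
  after r: (1 8 5 4 7 6 3 2)
  after f: (1 4 2 8 6 5 3)
  after r': (1 2 6 7)(3 5 4)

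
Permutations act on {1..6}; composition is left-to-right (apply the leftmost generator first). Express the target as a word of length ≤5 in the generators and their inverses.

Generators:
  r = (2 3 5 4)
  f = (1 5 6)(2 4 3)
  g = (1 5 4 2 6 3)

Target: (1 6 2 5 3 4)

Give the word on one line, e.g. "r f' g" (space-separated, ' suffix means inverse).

  after g: (1 5 4 2 6 3)
  after r': (1 3)(2 6)
  after f': (1 4 2 5)(3 6)
  after f': (1 2)(3 5 6 4)
  after g: (1 6 2 5 3 4)

g r' f' f' g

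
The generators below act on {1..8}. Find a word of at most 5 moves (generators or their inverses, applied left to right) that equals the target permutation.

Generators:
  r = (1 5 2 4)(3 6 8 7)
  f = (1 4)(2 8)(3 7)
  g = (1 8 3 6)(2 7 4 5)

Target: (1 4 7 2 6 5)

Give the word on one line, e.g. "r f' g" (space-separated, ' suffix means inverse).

r f g'

  after r: (1 5 2 4)(3 6 8 7)
  after f: (1 5 8 3 6 2)
  after g': (1 4 7 2 6 5)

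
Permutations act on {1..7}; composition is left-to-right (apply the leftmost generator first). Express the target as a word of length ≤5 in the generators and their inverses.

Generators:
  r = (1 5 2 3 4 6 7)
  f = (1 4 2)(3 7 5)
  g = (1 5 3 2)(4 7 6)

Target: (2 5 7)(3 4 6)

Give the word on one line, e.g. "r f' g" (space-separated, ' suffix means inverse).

g' r g f' f'

  after g': (1 2 3 5)(4 6 7)
  after r: (1 3 2 4 7 6)
  after g: (1 2 7 4 6 5 3)
  after f': (1 4 6 7)(2 3)
  after f': (2 5 7)(3 4 6)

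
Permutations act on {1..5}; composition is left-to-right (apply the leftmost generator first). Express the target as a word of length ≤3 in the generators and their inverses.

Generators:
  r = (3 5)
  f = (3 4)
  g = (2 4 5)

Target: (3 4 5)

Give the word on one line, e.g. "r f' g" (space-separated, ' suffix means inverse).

f' r

  after f': (3 4)
  after r: (3 4 5)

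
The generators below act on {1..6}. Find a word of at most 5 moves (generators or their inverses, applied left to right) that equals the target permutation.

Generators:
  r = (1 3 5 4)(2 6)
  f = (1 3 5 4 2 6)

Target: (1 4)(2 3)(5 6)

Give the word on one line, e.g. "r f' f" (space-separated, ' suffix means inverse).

f f f

  after f: (1 3 5 4 2 6)
  after f: (1 5 2)(3 4 6)
  after f: (1 4)(2 3)(5 6)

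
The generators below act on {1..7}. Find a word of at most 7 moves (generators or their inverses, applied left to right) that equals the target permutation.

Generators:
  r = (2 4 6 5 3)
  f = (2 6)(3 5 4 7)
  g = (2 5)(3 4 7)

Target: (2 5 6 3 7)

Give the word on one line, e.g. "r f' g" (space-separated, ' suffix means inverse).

r' g' r g' f'

  after r': (2 3 5 6 4)
  after g': (2 7 4 5 6 3)
  after r: (2 7 6)(3 4)
  after g': (2 4 7 6 5)
  after f': (2 5 6 3 7)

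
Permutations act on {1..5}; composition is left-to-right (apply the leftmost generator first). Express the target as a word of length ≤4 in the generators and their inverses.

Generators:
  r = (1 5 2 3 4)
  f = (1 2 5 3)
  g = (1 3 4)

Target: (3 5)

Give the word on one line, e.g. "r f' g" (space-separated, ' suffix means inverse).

f r g'

  after f: (1 2 5 3)
  after r: (1 3 5 4)
  after g': (3 5)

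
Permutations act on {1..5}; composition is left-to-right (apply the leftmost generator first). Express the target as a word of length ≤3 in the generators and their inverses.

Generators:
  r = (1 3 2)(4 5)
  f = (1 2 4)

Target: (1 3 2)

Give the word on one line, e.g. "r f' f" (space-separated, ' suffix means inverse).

r' r'

  after r': (1 2 3)(4 5)
  after r': (1 3 2)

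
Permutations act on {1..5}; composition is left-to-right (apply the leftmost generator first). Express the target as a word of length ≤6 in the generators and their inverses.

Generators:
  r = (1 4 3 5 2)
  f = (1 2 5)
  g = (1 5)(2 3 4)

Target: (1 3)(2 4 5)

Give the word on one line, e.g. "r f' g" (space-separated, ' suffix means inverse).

  after r': (1 2 5 3 4)
  after f': (3 4 5)
  after g: (1 5 4)(2 3)
  after r': (1 3 5)(2 4)
  after f: (1 3)(2 4 5)

r' f' g r' f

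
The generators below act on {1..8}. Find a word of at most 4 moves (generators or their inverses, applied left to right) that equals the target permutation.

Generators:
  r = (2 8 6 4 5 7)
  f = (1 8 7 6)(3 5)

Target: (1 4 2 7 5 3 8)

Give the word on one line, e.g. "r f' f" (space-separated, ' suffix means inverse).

r' f' r f'

  after r': (2 7 5 4 6 8)
  after f': (1 6)(2 8)(3 5 4 7)
  after r: (1 4 2 6)(3 7)
  after f': (1 4 2 7 5 3 8)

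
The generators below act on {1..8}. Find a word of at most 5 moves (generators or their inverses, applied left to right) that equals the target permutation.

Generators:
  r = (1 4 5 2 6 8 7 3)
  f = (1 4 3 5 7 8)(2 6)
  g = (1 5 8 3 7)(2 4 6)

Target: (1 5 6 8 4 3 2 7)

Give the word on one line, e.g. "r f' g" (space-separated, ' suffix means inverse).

r' g f g'

  after r': (1 3 7 8 6 2 5 4)
  after g: (1 7 3)(2 8)(4 5 6)
  after f: (1 8 6 3 4 7 5 2)
  after g': (1 5 6 8 4 3 2 7)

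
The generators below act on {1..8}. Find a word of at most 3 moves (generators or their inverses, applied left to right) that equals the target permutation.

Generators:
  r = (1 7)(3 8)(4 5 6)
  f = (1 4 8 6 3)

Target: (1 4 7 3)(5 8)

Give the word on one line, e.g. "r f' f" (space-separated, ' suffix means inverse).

  after f': (1 3 6 8 4)
  after r: (1 8 5 6 3 4 7)
  after f': (1 4 7 3)(5 8)

f' r f'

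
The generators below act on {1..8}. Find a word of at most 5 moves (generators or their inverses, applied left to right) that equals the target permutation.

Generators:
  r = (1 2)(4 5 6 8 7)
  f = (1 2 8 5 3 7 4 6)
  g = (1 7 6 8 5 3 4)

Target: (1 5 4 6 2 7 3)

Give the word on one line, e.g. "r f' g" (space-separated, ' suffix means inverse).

f r' f' r'

  after f: (1 2 8 5 3 7 4 6)
  after r': (2 6)(3 8 4 5)
  after f': (1 6)(2 4 8 7 3)
  after r': (1 5 4 6 2 7 3)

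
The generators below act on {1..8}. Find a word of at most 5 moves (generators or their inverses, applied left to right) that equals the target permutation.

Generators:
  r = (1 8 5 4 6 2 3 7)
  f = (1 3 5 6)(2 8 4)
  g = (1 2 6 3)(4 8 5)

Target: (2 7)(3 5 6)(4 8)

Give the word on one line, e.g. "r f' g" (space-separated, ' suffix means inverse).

f r f' r

  after f: (1 3 5 6)(2 8 4)
  after r: (1 7)(2 5)(3 4)(6 8)
  after f': (1 7 6 2 3 8 5 4)
  after r: (2 7)(3 5 6)(4 8)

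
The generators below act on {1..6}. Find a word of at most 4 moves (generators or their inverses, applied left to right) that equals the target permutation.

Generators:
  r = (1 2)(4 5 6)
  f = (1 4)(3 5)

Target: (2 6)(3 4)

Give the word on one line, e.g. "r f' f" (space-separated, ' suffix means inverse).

r f r'

  after r: (1 2)(4 5 6)
  after f: (1 2 4 3 5 6)
  after r': (2 6)(3 4)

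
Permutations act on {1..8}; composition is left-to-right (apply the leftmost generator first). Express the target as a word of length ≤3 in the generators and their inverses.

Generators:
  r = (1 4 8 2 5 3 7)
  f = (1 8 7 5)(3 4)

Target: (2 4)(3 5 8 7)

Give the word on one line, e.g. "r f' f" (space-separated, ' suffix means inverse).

r r f'

  after r: (1 4 8 2 5 3 7)
  after r: (1 8 5 7 4 2 3)
  after f': (2 4)(3 5 8 7)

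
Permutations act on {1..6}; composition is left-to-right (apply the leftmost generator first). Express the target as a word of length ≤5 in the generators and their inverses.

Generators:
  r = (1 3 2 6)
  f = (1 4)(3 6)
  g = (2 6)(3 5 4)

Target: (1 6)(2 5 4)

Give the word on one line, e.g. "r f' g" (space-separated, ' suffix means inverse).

r' g f f r

  after r': (1 6 2 3)
  after g: (1 2 5 4 3)
  after f: (1 2 5)(3 4 6)
  after f: (1 2 5 4 3)
  after r: (1 6)(2 5 4)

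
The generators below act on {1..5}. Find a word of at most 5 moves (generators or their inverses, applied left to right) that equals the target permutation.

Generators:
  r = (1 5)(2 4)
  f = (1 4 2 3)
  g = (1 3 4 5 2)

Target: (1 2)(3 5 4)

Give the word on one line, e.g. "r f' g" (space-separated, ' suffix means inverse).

  after f': (1 3 2 4)
  after g: (1 4 3)(2 5)
  after r': (1 2)(3 5 4)

f' g r'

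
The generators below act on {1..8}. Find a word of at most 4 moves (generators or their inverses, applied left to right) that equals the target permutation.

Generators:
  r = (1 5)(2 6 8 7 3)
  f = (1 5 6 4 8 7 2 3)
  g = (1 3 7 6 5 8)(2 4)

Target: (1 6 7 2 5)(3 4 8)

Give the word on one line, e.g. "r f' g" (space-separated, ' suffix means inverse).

  after g: (1 3 7 6 5 8)(2 4)
  after r: (1 2 4 6)(5 7 8)
  after f': (1 7 4 5 8)(2 6 3)
  after g: (1 6 7 2 5)(3 4 8)

g r f' g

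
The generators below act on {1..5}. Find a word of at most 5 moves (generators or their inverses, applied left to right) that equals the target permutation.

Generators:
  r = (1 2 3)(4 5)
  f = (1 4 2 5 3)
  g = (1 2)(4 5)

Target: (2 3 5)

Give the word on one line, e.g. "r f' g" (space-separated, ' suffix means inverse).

  after f: (1 4 2 5 3)
  after f: (1 2 3 4 5)
  after g: (2 3 5)

f f g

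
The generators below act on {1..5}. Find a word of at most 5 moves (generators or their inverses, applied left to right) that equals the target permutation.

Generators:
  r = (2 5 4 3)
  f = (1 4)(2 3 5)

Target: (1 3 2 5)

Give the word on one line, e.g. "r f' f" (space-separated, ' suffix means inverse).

f' r' f'

  after f': (1 4)(2 5 3)
  after r': (1 5 4)
  after f': (1 3 2 5)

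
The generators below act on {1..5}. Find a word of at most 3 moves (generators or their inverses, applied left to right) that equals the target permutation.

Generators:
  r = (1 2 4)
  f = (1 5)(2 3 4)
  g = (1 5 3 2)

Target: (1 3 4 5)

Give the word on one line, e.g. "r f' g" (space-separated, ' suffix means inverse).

r f

  after r: (1 2 4)
  after f: (1 3 4 5)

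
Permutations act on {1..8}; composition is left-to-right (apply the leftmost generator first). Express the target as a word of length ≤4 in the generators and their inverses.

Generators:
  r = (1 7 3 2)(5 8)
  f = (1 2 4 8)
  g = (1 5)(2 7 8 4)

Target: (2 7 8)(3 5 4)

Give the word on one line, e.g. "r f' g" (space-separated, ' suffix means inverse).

r' g r'

  after r': (1 2 3 7)(5 8)
  after g: (1 7 5 4 2 3 8)
  after r': (2 7 8)(3 5 4)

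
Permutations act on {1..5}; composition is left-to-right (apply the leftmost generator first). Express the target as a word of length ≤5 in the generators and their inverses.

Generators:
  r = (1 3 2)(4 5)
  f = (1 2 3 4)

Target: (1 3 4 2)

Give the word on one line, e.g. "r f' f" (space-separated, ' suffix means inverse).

  after r: (1 3 2)(4 5)
  after r: (1 2 3)
  after f': (3 4)
  after r': (1 2 3 5 4)
  after r': (1 3 4 2)

r r f' r' r'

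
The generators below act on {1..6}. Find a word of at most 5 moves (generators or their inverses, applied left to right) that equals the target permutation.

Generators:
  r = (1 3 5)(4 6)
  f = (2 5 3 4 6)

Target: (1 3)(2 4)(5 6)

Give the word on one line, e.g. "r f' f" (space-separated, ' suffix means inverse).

r f' r f r

  after r: (1 3 5)(4 6)
  after f': (1 5)(2 6 3)
  after r: (2 4 6 5 3)
  after f: (2 6 3 5 4)
  after r: (1 3)(2 4)(5 6)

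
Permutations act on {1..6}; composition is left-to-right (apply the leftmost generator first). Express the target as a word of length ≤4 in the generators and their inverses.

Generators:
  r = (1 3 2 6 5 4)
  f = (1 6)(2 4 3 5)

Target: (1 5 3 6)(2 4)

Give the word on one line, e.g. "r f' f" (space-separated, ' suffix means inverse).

r f' r'

  after r: (1 3 2 6 5 4)
  after f': (1 4 6 3 5 2)
  after r': (1 5 3 6)(2 4)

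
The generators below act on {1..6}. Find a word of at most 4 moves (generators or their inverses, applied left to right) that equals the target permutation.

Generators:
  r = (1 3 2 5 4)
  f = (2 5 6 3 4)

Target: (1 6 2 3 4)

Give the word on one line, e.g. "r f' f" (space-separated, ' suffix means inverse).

  after f': (2 4 3 6 5)
  after r: (1 3 6 4 2)
  after f': (1 6 3 5 2)
  after r: (1 6 2 3 4)

f' r f' r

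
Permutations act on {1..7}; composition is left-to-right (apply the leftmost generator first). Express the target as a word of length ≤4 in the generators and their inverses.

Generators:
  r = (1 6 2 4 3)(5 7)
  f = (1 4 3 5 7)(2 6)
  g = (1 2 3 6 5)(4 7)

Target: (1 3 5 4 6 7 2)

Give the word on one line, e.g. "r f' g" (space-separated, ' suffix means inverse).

  after r': (1 3 4 2 6)(5 7)
  after f': (1 4 6 7 3)
  after f': (2 6 5 3 7 4)
  after r': (1 3 5 4 6 7 2)

r' f' f' r'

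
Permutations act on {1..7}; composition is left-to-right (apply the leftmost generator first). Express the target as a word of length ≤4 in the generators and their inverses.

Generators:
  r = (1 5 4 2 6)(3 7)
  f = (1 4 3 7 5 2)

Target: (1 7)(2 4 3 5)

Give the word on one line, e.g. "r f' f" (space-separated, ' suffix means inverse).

r f' r f

  after r: (1 5 4 2 6)(3 7)
  after f': (1 7 4 5)(2 6)
  after r: (1 3 7 2)
  after f: (1 7)(2 4 3 5)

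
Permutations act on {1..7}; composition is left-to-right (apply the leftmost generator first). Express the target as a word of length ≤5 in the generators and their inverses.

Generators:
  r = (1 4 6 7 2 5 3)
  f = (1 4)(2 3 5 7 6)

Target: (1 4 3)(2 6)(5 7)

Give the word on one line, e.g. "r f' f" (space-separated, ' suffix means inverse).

r f f

  after r: (1 4 6 7 2 5 3)
  after f: (2 7 3 4)
  after f: (1 4 3)(2 6)(5 7)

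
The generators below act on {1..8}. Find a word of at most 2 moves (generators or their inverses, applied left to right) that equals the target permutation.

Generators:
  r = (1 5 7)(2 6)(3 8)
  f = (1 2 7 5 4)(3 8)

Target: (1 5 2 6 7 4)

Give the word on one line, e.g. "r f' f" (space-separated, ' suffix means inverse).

  after r': (1 7 5)(2 6)(3 8)
  after f: (1 5 2 6 7 4)

r' f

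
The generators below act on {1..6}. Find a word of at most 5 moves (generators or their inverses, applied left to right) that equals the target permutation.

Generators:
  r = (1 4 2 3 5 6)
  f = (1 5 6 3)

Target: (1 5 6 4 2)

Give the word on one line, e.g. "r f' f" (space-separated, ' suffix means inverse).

f r' f' r'

  after f: (1 5 6 3)
  after r': (1 3 6 2 4)
  after f': (1 6 2 4 3 5)
  after r': (1 5 6 4 2)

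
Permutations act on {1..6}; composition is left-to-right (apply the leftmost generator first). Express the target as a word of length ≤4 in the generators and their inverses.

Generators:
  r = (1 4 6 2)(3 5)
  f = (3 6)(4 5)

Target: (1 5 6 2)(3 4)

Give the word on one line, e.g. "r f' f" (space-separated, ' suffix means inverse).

r f'

  after r: (1 4 6 2)(3 5)
  after f': (1 5 6 2)(3 4)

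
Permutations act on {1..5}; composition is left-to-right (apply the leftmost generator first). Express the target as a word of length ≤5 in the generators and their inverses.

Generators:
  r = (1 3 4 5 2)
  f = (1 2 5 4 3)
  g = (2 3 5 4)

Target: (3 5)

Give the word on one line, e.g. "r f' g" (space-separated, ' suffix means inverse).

f' r g f'

  after f': (1 3 4 5 2)
  after r: (1 4 2 3 5)
  after g: (1 2 5)(3 4)
  after f': (3 5)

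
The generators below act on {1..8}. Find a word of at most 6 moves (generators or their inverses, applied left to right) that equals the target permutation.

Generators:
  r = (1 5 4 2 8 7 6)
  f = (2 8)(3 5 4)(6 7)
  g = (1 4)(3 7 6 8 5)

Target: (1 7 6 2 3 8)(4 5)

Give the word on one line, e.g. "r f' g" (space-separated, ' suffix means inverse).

g f g f f

  after g: (1 4)(3 7 6 8 5)
  after f: (1 3 6 2 8 4)
  after g: (1 7 6 2 5 3 8)
  after f: (1 6 8)(2 4 3)
  after f: (1 7 6 2 3 8)(4 5)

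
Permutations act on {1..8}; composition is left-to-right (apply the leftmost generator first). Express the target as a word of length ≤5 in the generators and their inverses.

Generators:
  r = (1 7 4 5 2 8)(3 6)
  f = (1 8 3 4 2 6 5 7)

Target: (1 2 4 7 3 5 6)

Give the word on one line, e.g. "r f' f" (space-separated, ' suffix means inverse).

  after r': (1 8 2 5 4 7)(3 6)
  after f: (1 3 5 2 7 8 6 4)
  after f: (1 4 8 5 6 2)(3 7)
  after r: (1 5 3 4)(2 7 6 8)
  after r: (1 2 4 7 3 5 6)

r' f f r r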